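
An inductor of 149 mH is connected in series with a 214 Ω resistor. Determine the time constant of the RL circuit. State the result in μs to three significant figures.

τ = L/R = (0.149 H)/(214 Ω) = 6.963×10^-4 s.

τ ≈ 696 μs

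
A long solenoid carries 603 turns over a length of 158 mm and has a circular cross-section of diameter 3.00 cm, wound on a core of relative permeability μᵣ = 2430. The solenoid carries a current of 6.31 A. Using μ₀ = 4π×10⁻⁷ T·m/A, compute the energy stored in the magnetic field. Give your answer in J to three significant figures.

A = π(d/2)² = π(1.500×10^-2 m)² = 7.069×10^-4 m².
L = μ₀μᵣN²A/ℓ = (4π×10⁻⁷)(2430)(603)²(7.069×10^-4)/(0.158) = 4.967 H.
U = ½LI² = ½(4.967)(6.31)² = 98.89 J.

U ≈ 98.9 J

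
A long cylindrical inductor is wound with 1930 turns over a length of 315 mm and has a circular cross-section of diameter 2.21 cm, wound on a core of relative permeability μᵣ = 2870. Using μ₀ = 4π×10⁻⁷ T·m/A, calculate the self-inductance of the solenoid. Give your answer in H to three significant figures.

L ≈ 16.4 H

A = π(d/2)² = π(1.105×10^-2 m)² = 3.836×10^-4 m².
For a long solenoid, L = μ₀μᵣN²A/ℓ.
L = (4π×10⁻⁷)(2870)(1930)²(3.836×10^-4)/(0.315 m) = 16.36 H.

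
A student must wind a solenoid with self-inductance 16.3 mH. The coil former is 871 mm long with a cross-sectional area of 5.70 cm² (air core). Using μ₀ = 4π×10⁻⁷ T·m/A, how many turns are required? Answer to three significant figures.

A = 5.70 cm² = 5.700×10^-4 m².
From L = μ₀N²A/ℓ, N = √(Lℓ / (μ₀A)).
N = √[(1.630×10^-2)(0.871) / ((4π×10⁻⁷)×5.700×10^-4)] = √(1.982×10^7) ≈ 4452.1.

N ≈ 4450 turns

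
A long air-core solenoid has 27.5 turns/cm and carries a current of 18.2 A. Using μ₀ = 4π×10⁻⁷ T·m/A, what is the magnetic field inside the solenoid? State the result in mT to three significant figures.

Inside a long solenoid, B = μ₀nI.
B = (4π×10⁻⁷)(2.750×10^3 m⁻¹)(18.2 A) = 6.289×10^-2 T.

B ≈ 62.9 mT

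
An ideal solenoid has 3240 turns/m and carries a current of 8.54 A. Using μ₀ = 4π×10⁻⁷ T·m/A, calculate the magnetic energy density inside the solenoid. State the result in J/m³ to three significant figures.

B = μ₀nI = (4π×10⁻⁷)(3.240×10^3)(8.54) = 3.477×10^-2 T.
u = B²/(2μ₀) = (3.477×10^-2)²/(2×4π×10⁻⁷) = 481 J/m³.

u ≈ 481 J/m³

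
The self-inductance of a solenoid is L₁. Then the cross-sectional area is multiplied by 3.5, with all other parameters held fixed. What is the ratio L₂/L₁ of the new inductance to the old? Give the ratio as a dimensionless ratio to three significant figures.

L₂/L₁ = 3.50

For a solenoid, L ∝ μᵣN²A/ℓ.
L₂/L₁ = (3.5) = 3.50.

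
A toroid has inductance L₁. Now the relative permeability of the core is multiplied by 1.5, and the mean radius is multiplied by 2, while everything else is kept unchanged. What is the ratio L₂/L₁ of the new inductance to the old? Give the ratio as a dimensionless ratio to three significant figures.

For a toroid, L ∝ μᵣN²A/R.
L₂/L₁ = (1.5) × (2)^-1 = 0.750.

L₂/L₁ = 0.750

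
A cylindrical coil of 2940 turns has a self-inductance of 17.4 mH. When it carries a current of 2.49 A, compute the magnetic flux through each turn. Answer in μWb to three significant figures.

From L = NΦ_B/I, the flux per turn is Φ_B = LI/N.
Φ_B = (1.740×10^-2 H)(2.49 A)/2940 = 1.474×10^-5 Wb.

Φ_B ≈ 14.7 μWb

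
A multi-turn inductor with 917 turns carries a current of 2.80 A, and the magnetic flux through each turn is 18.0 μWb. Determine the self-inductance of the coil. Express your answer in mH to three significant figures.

L ≈ 5.90 mH

Self-inductance is defined by L = NΦ_B/I (flux linkage over current).
L = (917)(1.800×10^-5 Wb)/(2.80 A) = 5.895×10^-3 H.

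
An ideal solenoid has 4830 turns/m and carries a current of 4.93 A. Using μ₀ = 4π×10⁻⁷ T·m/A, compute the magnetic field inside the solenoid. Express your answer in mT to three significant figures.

Inside a long solenoid, B = μ₀nI.
B = (4π×10⁻⁷)(4.830×10^3 m⁻¹)(4.93 A) = 2.992×10^-2 T.

B ≈ 29.9 mT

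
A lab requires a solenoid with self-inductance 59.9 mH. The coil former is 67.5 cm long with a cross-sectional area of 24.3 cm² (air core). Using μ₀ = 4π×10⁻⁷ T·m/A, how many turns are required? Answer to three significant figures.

N ≈ 3640 turns

A = 24.3 cm² = 2.430×10^-3 m².
From L = μ₀N²A/ℓ, N = √(Lℓ / (μ₀A)).
N = √[(5.990×10^-2)(0.675) / ((4π×10⁻⁷)×2.430×10^-3)] = √(1.324×10^7) ≈ 3638.8.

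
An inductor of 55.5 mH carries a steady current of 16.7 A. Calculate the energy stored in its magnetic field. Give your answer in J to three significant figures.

U ≈ 7.74 J

Stored magnetic energy: U = ½LI².
U = ½(5.550×10^-2 H)(16.7 A)² = 7.739 J.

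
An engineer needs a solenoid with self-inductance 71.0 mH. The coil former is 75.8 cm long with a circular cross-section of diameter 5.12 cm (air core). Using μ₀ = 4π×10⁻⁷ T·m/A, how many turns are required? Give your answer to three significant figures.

A = π(d/2)² = π(2.560×10^-2 m)² = 2.059×10^-3 m².
From L = μ₀N²A/ℓ, N = √(Lℓ / (μ₀A)).
N = √[(7.100×10^-2)(0.758) / ((4π×10⁻⁷)×2.059×10^-3)] = √(2.080×10^7) ≈ 4560.8.

N ≈ 4560 turns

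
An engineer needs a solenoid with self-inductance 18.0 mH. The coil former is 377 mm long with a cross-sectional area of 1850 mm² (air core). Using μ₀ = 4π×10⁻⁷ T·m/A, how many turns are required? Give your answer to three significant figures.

N ≈ 1710 turns

A = 1850 mm² = 1.850×10^-3 m².
From L = μ₀N²A/ℓ, N = √(Lℓ / (μ₀A)).
N = √[(1.800×10^-2)(0.377) / ((4π×10⁻⁷)×1.850×10^-3)] = √(2.919×10^6) ≈ 1708.5.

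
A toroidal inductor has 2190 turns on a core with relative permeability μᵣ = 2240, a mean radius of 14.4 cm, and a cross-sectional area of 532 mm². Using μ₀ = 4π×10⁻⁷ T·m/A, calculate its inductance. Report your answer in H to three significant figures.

For a thin toroid, L = μ₀μᵣN²A/(2πR).
L = (4π×10⁻⁷)(2240)(2190)²(5.320×10^-4) / (2π×0.144 m) = 7.938 H.

L ≈ 7.94 H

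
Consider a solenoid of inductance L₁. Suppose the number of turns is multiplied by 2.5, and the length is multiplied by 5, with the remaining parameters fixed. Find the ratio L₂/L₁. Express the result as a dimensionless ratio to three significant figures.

For a solenoid, L ∝ μᵣN²A/ℓ.
L₂/L₁ = (2.5)^2 × (5)^-1 = 1.25.

L₂/L₁ = 1.25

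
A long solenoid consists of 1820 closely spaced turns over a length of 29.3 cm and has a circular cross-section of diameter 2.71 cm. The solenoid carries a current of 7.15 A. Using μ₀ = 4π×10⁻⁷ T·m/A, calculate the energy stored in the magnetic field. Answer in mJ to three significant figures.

U ≈ 209 mJ

A = π(d/2)² = π(1.355×10^-2 m)² = 5.768×10^-4 m².
L = μ₀N²A/ℓ = (4π×10⁻⁷)(1820)²(5.768×10^-4)/(0.293) = 8.194×10^-3 H.
U = ½LI² = ½(8.194×10^-3)(7.15)² = 0.20946 J.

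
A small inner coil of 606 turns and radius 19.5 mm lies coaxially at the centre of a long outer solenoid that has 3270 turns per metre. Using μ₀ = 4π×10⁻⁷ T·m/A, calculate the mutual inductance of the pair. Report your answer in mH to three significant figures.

The outer solenoid produces a uniform field B₁ = μ₀n₁I₁ across the inner coil,
so the flux linkage is N₂Φ = N₂B₁A₂ = μ₀n₁N₂A₂·I₁, giving M = μ₀n₁N₂A₂.
A₂ = πr² = π(1.950×10^-2 m)² = 1.1946×10^-3 m².
M = (4π×10⁻⁷)(3270)(606)(1.1946×10^-3) = 2.9747×10^-3 H.

M ≈ 2.97 mH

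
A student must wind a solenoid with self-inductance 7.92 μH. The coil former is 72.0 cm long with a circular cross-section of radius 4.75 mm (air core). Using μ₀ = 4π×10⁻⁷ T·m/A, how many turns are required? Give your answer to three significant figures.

N ≈ 253 turns

A = πr² = π(4.750×10^-3 m)² = 7.088×10^-5 m².
From L = μ₀N²A/ℓ, N = √(Lℓ / (μ₀A)).
N = √[(7.920×10^-6)(0.72) / ((4π×10⁻⁷)×7.088×10^-5)] = √(6.402×10^4) ≈ 253.0.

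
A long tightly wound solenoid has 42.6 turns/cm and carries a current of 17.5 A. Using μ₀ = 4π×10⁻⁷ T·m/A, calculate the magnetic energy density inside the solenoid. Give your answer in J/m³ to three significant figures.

u ≈ 3490 J/m³

B = μ₀nI = (4π×10⁻⁷)(4.260×10^3)(17.5) = 9.368×10^-2 T.
u = B²/(2μ₀) = (9.368×10^-2)²/(2×4π×10⁻⁷) = 3.492×10^3 J/m³.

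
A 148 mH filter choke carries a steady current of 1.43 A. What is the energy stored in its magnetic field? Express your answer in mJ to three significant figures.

U ≈ 151 mJ

Stored magnetic energy: U = ½LI².
U = ½(0.148 H)(1.43 A)² = 0.1513 J.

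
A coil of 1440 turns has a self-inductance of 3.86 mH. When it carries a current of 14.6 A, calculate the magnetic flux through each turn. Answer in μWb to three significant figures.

From L = NΦ_B/I, the flux per turn is Φ_B = LI/N.
Φ_B = (3.860×10^-3 H)(14.6 A)/1440 = 3.914×10^-5 Wb.

Φ_B ≈ 39.1 μWb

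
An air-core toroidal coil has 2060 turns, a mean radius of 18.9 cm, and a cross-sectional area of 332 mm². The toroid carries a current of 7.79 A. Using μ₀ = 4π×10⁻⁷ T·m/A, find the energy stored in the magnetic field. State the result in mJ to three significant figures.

U ≈ 45.2 mJ

L = μ₀N²A/(2πR) = (4π×10⁻⁷)(2060)²(3.320×10^-4)/(2π×0.189) = 1.491×10^-3 H.
U = ½LI² = ½(1.491×10^-3)(7.79)² = 4.524×10^-2 J.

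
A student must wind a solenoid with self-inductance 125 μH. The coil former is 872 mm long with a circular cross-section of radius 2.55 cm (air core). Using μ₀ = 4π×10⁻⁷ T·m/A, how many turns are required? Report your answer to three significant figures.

A = πr² = π(2.550×10^-2 m)² = 2.043×10^-3 m².
From L = μ₀N²A/ℓ, N = √(Lℓ / (μ₀A)).
N = √[(1.250×10^-4)(0.872) / ((4π×10⁻⁷)×2.043×10^-3)] = √(4.246×10^4) ≈ 206.1.

N ≈ 206 turns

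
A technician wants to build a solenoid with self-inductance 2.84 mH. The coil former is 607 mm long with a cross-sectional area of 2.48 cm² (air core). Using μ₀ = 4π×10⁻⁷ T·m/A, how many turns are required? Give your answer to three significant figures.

A = 2.48 cm² = 2.480×10^-4 m².
From L = μ₀N²A/ℓ, N = √(Lℓ / (μ₀A)).
N = √[(2.840×10^-3)(0.607) / ((4π×10⁻⁷)×2.480×10^-4)] = √(5.532×10^6) ≈ 2351.9.

N ≈ 2350 turns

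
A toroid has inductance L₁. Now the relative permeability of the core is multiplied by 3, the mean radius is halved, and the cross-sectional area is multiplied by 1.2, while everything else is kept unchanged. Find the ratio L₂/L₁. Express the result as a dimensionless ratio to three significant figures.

L₂/L₁ = 7.20

For a toroid, L ∝ μᵣN²A/R.
L₂/L₁ = (3) × (0.5)^-1 × (1.2) = 7.20.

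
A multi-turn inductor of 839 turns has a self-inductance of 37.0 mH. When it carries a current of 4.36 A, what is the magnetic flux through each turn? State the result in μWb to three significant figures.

From L = NΦ_B/I, the flux per turn is Φ_B = LI/N.
Φ_B = (3.700×10^-2 H)(4.36 A)/839 = 1.923×10^-4 Wb.

Φ_B ≈ 192 μWb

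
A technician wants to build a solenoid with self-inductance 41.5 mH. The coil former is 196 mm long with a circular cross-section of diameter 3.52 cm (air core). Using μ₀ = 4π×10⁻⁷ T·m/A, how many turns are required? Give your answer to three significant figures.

A = π(d/2)² = π(1.760×10^-2 m)² = 9.731×10^-4 m².
From L = μ₀N²A/ℓ, N = √(Lℓ / (μ₀A)).
N = √[(4.150×10^-2)(0.196) / ((4π×10⁻⁷)×9.731×10^-4)] = √(6.651×10^6) ≈ 2579.0.

N ≈ 2580 turns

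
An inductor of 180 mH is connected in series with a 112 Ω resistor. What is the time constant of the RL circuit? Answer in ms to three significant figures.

τ ≈ 1.61 ms

τ = L/R = (0.18 H)/(112 Ω) = 1.607×10^-3 s.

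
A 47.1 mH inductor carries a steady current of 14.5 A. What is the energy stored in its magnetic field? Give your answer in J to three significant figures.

Stored magnetic energy: U = ½LI².
U = ½(4.710×10^-2 H)(14.5 A)² = 4.951 J.

U ≈ 4.95 J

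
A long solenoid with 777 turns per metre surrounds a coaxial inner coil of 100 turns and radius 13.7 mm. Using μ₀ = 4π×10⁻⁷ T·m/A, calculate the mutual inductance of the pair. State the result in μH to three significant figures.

The outer solenoid produces a uniform field B₁ = μ₀n₁I₁ across the inner coil,
so the flux linkage is N₂Φ = N₂B₁A₂ = μ₀n₁N₂A₂·I₁, giving M = μ₀n₁N₂A₂.
A₂ = πr² = π(1.370×10^-2 m)² = 5.896×10^-4 m².
M = (4π×10⁻⁷)(777)(100)(5.896×10^-4) = 5.757×10^-5 H.

M ≈ 57.6 μH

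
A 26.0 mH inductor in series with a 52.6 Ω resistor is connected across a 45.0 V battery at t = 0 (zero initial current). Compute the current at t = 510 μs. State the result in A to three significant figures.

τ = L/R = 2.600×10^-2/52.6 = 4.943×10^-4 s; final current I_∞ = ε/R = 45.0/52.6 = 0.8555 A.
I(t) = I_∞(1 − e^(−t/τ)) with t/τ = 1.032.
I = (0.8555)(1 − e^(−1.032)) = 0.5506 A.

I ≈ 0.551 A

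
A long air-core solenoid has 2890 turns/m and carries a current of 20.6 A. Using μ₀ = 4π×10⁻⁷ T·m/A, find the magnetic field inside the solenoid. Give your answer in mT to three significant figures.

Inside a long solenoid, B = μ₀nI.
B = (4π×10⁻⁷)(2.890×10^3 m⁻¹)(20.6 A) = 7.481×10^-2 T.

B ≈ 74.8 mT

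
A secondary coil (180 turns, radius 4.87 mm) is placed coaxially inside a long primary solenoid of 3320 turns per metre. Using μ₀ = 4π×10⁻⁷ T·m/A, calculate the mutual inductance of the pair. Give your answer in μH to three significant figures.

The outer solenoid produces a uniform field B₁ = μ₀n₁I₁ across the inner coil,
so the flux linkage is N₂Φ = N₂B₁A₂ = μ₀n₁N₂A₂·I₁, giving M = μ₀n₁N₂A₂.
A₂ = πr² = π(4.870×10^-3 m)² = 7.451×10^-5 m².
M = (4π×10⁻⁷)(3320)(180)(7.451×10^-5) = 5.595×10^-5 H.

M ≈ 56.0 μH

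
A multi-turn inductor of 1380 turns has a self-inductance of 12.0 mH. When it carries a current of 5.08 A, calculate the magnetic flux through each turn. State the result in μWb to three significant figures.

From L = NΦ_B/I, the flux per turn is Φ_B = LI/N.
Φ_B = (1.200×10^-2 H)(5.08 A)/1380 = 4.417×10^-5 Wb.

Φ_B ≈ 44.2 μWb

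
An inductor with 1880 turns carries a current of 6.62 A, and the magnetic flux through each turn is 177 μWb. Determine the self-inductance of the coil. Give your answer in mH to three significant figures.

L ≈ 50.3 mH

Self-inductance is defined by L = NΦ_B/I (flux linkage over current).
L = (1880)(1.770×10^-4 Wb)/(6.62 A) = 5.027×10^-2 H.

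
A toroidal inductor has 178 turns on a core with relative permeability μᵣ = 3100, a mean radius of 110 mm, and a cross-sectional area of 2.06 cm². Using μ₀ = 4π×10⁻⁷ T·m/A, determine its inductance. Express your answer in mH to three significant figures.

L ≈ 36.8 mH

For a thin toroid, L = μ₀μᵣN²A/(2πR).
L = (4π×10⁻⁷)(3100)(178)²(2.060×10^-4) / (2π×0.11 m) = 3.679×10^-2 H.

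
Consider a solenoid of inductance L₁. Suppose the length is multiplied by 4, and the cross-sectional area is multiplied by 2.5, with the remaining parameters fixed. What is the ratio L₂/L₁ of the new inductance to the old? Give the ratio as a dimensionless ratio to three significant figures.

For a solenoid, L ∝ μᵣN²A/ℓ.
L₂/L₁ = (4)^-1 × (2.5) = 0.625.

L₂/L₁ = 0.625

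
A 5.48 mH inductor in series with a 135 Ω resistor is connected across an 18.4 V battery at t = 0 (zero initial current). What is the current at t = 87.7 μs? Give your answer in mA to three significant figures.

I ≈ 121 mA

τ = L/R = 5.480×10^-3/135 = 4.059×10^-5 s; final current I_∞ = ε/R = 18.4/135 = 0.1363 A.
I(t) = I_∞(1 − e^(−t/τ)) with t/τ = 2.160.
I = (0.1363)(1 − e^(−2.160)) = 0.1206 A.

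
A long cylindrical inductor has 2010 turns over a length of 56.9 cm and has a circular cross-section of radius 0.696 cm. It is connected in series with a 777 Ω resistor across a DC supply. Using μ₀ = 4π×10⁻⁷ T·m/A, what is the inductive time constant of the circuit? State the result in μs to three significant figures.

τ ≈ 1.75 μs

A = πr² = π(6.960×10^-3 m)² = 1.522×10^-4 m².
L = μ₀N²A/ℓ = (4π×10⁻⁷)(2010)²(1.522×10^-4)/(0.569) = 1.358×10^-3 H.
τ = L/R = (1.358×10^-3)/(777) = 1.748×10^-6 s.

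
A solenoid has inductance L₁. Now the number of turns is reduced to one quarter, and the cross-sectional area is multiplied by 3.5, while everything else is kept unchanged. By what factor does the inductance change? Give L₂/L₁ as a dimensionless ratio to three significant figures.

For a solenoid, L ∝ μᵣN²A/ℓ.
L₂/L₁ = (0.25)^2 × (3.5) = 0.219.

L₂/L₁ = 0.219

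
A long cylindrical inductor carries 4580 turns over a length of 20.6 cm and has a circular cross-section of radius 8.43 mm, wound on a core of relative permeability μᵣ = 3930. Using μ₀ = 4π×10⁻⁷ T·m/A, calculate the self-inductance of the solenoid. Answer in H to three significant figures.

L ≈ 112 H

A = πr² = π(8.430×10^-3 m)² = 2.233×10^-4 m².
For a long solenoid, L = μ₀μᵣN²A/ℓ.
L = (4π×10⁻⁷)(3930)(4580)²(2.233×10^-4)/(0.206 m) = 112.3 H.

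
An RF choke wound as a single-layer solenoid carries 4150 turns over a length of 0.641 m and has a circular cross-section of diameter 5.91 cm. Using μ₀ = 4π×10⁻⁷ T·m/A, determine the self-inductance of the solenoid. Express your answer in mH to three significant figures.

A = π(d/2)² = π(2.955×10^-2 m)² = 2.743×10^-3 m².
For a long solenoid, L = μ₀N²A/ℓ.
L = (4π×10⁻⁷)(4150)²(2.743×10^-3)/(0.641 m) = 9.262×10^-2 H.

L ≈ 92.6 mH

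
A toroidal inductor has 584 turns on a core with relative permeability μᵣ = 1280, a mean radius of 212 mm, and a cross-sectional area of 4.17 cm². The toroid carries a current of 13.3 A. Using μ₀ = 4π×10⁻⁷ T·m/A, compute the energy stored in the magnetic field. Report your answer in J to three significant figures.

U ≈ 15.2 J

L = μ₀μᵣN²A/(2πR) = (4π×10⁻⁷)(1280)(584)²(4.170×10^-4)/(2π×0.212) = 0.1717 H.
U = ½LI² = ½(0.1717)(13.3)² = 15.19 J.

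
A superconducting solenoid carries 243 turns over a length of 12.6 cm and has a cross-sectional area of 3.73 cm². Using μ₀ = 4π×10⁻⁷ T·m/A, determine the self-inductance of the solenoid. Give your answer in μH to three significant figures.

L ≈ 220 μH

A = 3.73 cm² = 3.730×10^-4 m².
For a long solenoid, L = μ₀N²A/ℓ.
L = (4π×10⁻⁷)(243)²(3.730×10^-4)/(0.126 m) = 2.197×10^-4 H.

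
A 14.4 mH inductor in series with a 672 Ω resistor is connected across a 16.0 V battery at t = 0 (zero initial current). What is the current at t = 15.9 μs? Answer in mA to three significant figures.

I ≈ 12.5 mA

τ = L/R = 1.440×10^-2/672 = 2.143×10^-5 s; final current I_∞ = ε/R = 16.0/672 = 2.381×10^-2 A.
I(t) = I_∞(1 − e^(−t/τ)) with t/τ = 0.742.
I = (2.381×10^-2)(1 − e^(−0.742)) = 1.247×10^-2 A.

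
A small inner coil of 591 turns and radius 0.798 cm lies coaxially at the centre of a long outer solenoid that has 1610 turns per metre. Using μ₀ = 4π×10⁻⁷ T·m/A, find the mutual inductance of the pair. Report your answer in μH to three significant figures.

The outer solenoid produces a uniform field B₁ = μ₀n₁I₁ across the inner coil,
so the flux linkage is N₂Φ = N₂B₁A₂ = μ₀n₁N₂A₂·I₁, giving M = μ₀n₁N₂A₂.
A₂ = πr² = π(7.980×10^-3 m)² = 2.001×10^-4 m².
M = (4π×10⁻⁷)(1610)(591)(2.001×10^-4) = 2.392×10^-4 H.

M ≈ 239 μH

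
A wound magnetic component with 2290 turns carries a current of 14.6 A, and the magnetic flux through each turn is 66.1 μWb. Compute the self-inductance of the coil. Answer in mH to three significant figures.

Self-inductance is defined by L = NΦ_B/I (flux linkage over current).
L = (2290)(6.610×10^-5 Wb)/(14.6 A) = 1.037×10^-2 H.

L ≈ 10.4 mH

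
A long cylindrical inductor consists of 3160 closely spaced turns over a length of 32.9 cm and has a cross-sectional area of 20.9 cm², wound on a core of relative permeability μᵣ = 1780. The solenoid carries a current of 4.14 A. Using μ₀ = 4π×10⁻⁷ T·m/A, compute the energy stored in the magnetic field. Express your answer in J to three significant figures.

A = 20.9 cm² = 2.090×10^-3 m².
L = μ₀μᵣN²A/ℓ = (4π×10⁻⁷)(1780)(3160)²(2.090×10^-3)/(0.329) = 141.9 H.
U = ½LI² = ½(141.9)(4.14)² = 1.216×10^3 J.

U ≈ 1220 J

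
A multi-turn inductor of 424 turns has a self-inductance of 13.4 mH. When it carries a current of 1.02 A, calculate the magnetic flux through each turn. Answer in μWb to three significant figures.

From L = NΦ_B/I, the flux per turn is Φ_B = LI/N.
Φ_B = (1.340×10^-2 H)(1.02 A)/424 = 3.224×10^-5 Wb.

Φ_B ≈ 32.2 μWb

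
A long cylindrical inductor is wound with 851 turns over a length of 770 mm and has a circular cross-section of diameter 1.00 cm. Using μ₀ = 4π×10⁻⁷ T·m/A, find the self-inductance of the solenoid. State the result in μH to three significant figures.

L ≈ 92.8 μH

A = π(d/2)² = π(5.000×10^-3 m)² = 7.854×10^-5 m².
For a long solenoid, L = μ₀N²A/ℓ.
L = (4π×10⁻⁷)(851)²(7.854×10^-5)/(0.77 m) = 9.283×10^-5 H.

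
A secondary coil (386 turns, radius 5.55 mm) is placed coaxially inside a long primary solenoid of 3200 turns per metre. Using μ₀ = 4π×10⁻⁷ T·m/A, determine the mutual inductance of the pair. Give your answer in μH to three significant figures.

M ≈ 150 μH

The outer solenoid produces a uniform field B₁ = μ₀n₁I₁ across the inner coil,
so the flux linkage is N₂Φ = N₂B₁A₂ = μ₀n₁N₂A₂·I₁, giving M = μ₀n₁N₂A₂.
A₂ = πr² = π(5.550×10^-3 m)² = 9.677×10^-5 m².
M = (4π×10⁻⁷)(3200)(386)(9.677×10^-5) = 1.502×10^-4 H.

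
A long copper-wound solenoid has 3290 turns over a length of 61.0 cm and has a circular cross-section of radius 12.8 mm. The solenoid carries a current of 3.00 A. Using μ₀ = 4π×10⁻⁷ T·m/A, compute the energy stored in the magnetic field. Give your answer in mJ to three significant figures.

A = πr² = π(1.280×10^-2 m)² = 5.147×10^-4 m².
L = μ₀N²A/ℓ = (4π×10⁻⁷)(3290)²(5.147×10^-4)/(0.61) = 1.148×10^-2 H.
U = ½LI² = ½(1.148×10^-2)(3.00)² = 5.1648×10^-2 J.

U ≈ 51.6 mJ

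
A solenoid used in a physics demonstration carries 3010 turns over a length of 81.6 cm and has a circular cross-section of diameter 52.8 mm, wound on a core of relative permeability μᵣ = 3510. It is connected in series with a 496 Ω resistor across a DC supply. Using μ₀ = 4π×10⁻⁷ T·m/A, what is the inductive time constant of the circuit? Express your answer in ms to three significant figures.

A = π(d/2)² = π(2.640×10^-2 m)² = 2.190×10^-3 m².
L = μ₀μᵣN²A/ℓ = (4π×10⁻⁷)(3510)(3010)²(2.190×10^-3)/(0.816) = 107.2 H.
τ = L/R = (107.2)/(496) = 0.2162 s.

τ ≈ 216 ms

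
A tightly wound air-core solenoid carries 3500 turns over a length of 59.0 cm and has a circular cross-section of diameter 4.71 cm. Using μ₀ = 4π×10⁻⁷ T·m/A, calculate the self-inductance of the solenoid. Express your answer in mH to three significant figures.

L ≈ 45.5 mH

A = π(d/2)² = π(2.355×10^-2 m)² = 1.742×10^-3 m².
For a long solenoid, L = μ₀N²A/ℓ.
L = (4π×10⁻⁷)(3500)²(1.742×10^-3)/(0.59 m) = 4.546×10^-2 H.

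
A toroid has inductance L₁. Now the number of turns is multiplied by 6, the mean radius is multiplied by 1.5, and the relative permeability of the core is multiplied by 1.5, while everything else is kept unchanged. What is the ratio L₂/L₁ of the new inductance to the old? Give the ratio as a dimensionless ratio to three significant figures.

L₂/L₁ = 36.0

For a toroid, L ∝ μᵣN²A/R.
L₂/L₁ = (6)^2 × (1.5)^-1 × (1.5) = 36.0.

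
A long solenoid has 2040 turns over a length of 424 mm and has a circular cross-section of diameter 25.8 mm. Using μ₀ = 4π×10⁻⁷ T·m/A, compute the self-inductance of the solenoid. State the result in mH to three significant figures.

L ≈ 6.45 mH

A = π(d/2)² = π(1.290×10^-2 m)² = 5.228×10^-4 m².
For a long solenoid, L = μ₀N²A/ℓ.
L = (4π×10⁻⁷)(2040)²(5.228×10^-4)/(0.424 m) = 6.448×10^-3 H.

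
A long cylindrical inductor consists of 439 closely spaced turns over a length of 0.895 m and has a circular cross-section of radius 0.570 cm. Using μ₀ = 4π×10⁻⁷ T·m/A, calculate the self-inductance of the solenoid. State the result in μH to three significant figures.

L ≈ 27.6 μH

A = πr² = π(5.700×10^-3 m)² = 1.021×10^-4 m².
For a long solenoid, L = μ₀N²A/ℓ.
L = (4π×10⁻⁷)(439)²(1.021×10^-4)/(0.895 m) = 2.762×10^-5 H.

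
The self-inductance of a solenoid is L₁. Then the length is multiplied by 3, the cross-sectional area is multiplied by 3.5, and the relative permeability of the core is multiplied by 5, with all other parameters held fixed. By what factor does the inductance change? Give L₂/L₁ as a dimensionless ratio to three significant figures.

L₂/L₁ = 5.83

For a solenoid, L ∝ μᵣN²A/ℓ.
L₂/L₁ = (3)^-1 × (3.5) × (5) = 5.83.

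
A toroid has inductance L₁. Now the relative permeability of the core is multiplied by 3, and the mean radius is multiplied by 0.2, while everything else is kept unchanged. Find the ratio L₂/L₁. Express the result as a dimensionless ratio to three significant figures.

L₂/L₁ = 15.0

For a toroid, L ∝ μᵣN²A/R.
L₂/L₁ = (3) × (0.2)^-1 = 15.0.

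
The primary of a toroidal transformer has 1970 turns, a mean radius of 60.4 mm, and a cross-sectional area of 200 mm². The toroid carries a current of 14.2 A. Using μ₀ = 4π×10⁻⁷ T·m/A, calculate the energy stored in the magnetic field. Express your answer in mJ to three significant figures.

L = μ₀N²A/(2πR) = (4π×10⁻⁷)(1970)²(2.000×10^-4)/(2π×6.040×10^-2) = 2.570×10^-3 H.
U = ½LI² = ½(2.570×10^-3)(14.2)² = 0.2591 J.

U ≈ 259 mJ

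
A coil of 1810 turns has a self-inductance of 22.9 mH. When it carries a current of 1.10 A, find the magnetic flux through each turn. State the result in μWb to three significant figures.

Φ_B ≈ 13.9 μWb

From L = NΦ_B/I, the flux per turn is Φ_B = LI/N.
Φ_B = (2.290×10^-2 H)(1.10 A)/1810 = 1.392×10^-5 Wb.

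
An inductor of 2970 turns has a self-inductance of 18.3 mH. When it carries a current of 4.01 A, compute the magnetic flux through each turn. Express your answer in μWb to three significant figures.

Φ_B ≈ 24.7 μWb

From L = NΦ_B/I, the flux per turn is Φ_B = LI/N.
Φ_B = (1.830×10^-2 H)(4.01 A)/2970 = 2.471×10^-5 Wb.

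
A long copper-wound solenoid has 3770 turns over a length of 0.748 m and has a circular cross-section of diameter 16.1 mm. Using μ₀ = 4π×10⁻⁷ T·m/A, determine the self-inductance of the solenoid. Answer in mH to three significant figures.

L ≈ 4.86 mH

A = π(d/2)² = π(8.050×10^-3 m)² = 2.036×10^-4 m².
For a long solenoid, L = μ₀N²A/ℓ.
L = (4π×10⁻⁷)(3770)²(2.036×10^-4)/(0.748 m) = 4.861×10^-3 H.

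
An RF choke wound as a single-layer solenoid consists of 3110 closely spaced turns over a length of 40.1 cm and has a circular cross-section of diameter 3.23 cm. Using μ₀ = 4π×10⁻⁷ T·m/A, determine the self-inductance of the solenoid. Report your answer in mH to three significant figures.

L ≈ 24.8 mH

A = π(d/2)² = π(1.615×10^-2 m)² = 8.194×10^-4 m².
For a long solenoid, L = μ₀N²A/ℓ.
L = (4π×10⁻⁷)(3110)²(8.194×10^-4)/(0.401 m) = 2.484×10^-2 H.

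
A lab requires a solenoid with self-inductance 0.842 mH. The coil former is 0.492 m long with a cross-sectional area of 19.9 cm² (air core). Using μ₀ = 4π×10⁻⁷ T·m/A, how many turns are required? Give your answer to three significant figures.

A = 19.9 cm² = 1.990×10^-3 m².
From L = μ₀N²A/ℓ, N = √(Lℓ / (μ₀A)).
N = √[(8.420×10^-4)(0.492) / ((4π×10⁻⁷)×1.990×10^-3)] = √(1.657×10^5) ≈ 407.0.

N ≈ 407 turns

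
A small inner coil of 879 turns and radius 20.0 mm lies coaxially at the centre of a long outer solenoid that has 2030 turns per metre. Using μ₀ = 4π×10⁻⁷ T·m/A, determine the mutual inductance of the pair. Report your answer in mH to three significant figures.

The outer solenoid produces a uniform field B₁ = μ₀n₁I₁ across the inner coil,
so the flux linkage is N₂Φ = N₂B₁A₂ = μ₀n₁N₂A₂·I₁, giving M = μ₀n₁N₂A₂.
A₂ = πr² = π(2.000×10^-2 m)² = 1.257×10^-3 m².
M = (4π×10⁻⁷)(2030)(879)(1.257×10^-3) = 2.818×10^-3 H.

M ≈ 2.82 mH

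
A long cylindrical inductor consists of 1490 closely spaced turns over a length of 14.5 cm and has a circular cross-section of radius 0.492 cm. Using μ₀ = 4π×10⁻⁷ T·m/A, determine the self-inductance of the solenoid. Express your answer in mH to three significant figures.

L ≈ 1.46 mH

A = πr² = π(4.920×10^-3 m)² = 7.6047×10^-5 m².
For a long solenoid, L = μ₀N²A/ℓ.
L = (4π×10⁻⁷)(1490)²(7.6047×10^-5)/(0.145 m) = 1.463×10^-3 H.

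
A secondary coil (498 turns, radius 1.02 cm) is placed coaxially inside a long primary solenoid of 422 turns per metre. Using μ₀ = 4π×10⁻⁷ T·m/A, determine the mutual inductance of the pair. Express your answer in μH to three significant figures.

The outer solenoid produces a uniform field B₁ = μ₀n₁I₁ across the inner coil,
so the flux linkage is N₂Φ = N₂B₁A₂ = μ₀n₁N₂A₂·I₁, giving M = μ₀n₁N₂A₂.
A₂ = πr² = π(1.020×10^-2 m)² = 3.269×10^-4 m².
M = (4π×10⁻⁷)(422)(498)(3.269×10^-4) = 8.632×10^-5 H.

M ≈ 86.3 μH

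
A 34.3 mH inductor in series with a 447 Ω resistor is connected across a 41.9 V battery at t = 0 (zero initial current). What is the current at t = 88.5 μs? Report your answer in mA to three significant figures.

τ = L/R = 3.430×10^-2/447 = 7.673×10^-5 s; final current I_∞ = ε/R = 41.9/447 = 9.374×10^-2 A.
I(t) = I_∞(1 − e^(−t/τ)) with t/τ = 1.153.
I = (9.374×10^-2)(1 − e^(−1.153)) = 6.415×10^-2 A.

I ≈ 64.2 mA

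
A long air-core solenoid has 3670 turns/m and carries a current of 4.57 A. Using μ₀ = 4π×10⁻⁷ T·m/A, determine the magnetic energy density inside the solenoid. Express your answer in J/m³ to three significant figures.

u ≈ 177 J/m³

B = μ₀nI = (4π×10⁻⁷)(3.670×10^3)(4.57) = 2.108×10^-2 T.
u = B²/(2μ₀) = (2.108×10^-2)²/(2×4π×10⁻⁷) = 176.7 J/m³.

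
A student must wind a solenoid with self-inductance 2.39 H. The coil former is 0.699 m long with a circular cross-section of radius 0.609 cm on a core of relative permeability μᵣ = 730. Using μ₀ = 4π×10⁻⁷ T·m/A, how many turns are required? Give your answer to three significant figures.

N ≈ 3950 turns

A = πr² = π(6.090×10^-3 m)² = 1.165×10^-4 m².
From L = μ₀μᵣN²A/ℓ, N = √(Lℓ / (μ₀μᵣA)).
N = √[(2.39)(0.699) / ((4π×10⁻⁷)(730)×1.165×10^-4)] = √(1.563×10^7) ≈ 3953.5.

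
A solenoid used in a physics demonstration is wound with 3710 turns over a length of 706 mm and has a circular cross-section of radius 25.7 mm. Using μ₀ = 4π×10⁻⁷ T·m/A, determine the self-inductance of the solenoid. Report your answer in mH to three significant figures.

L ≈ 50.8 mH

A = πr² = π(2.570×10^-2 m)² = 2.07499×10^-3 m².
For a long solenoid, L = μ₀N²A/ℓ.
L = (4π×10⁻⁷)(3710)²(2.07499×10^-3)/(0.706 m) = 5.084×10^-2 H.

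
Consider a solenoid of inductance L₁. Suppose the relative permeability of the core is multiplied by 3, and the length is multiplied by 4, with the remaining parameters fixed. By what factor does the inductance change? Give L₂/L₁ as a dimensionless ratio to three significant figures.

L₂/L₁ = 0.750

For a solenoid, L ∝ μᵣN²A/ℓ.
L₂/L₁ = (3) × (4)^-1 = 0.750.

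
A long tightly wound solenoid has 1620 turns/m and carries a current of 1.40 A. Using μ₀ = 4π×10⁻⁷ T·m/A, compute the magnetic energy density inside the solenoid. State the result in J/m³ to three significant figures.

B = μ₀nI = (4π×10⁻⁷)(1.620×10^3)(1.40) = 2.850×10^-3 T.
u = B²/(2μ₀) = (2.850×10^-3)²/(2×4π×10⁻⁷) = 3.232 J/m³.

u ≈ 3.23 J/m³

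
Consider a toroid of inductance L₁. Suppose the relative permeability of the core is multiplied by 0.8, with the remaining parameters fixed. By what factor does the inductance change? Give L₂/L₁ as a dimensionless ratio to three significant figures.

For a toroid, L ∝ μᵣN²A/R.
L₂/L₁ = (0.8) = 0.800.

L₂/L₁ = 0.800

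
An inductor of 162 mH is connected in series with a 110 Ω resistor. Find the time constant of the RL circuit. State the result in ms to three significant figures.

τ ≈ 1.47 ms

τ = L/R = (0.162 H)/(110 Ω) = 1.473×10^-3 s.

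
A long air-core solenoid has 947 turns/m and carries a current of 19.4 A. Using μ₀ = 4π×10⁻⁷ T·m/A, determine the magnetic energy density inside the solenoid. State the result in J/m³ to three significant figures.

u ≈ 212 J/m³

B = μ₀nI = (4π×10⁻⁷)(947)(19.4) = 2.309×10^-2 T.
u = B²/(2μ₀) = (2.309×10^-2)²/(2×4π×10⁻⁷) = 212.1 J/m³.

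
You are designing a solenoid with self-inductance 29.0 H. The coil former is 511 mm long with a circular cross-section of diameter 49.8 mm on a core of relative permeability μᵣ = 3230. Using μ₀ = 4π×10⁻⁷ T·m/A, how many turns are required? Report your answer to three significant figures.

A = π(d/2)² = π(2.490×10^-2 m)² = 1.948×10^-3 m².
From L = μ₀μᵣN²A/ℓ, N = √(Lℓ / (μ₀μᵣA)).
N = √[(29)(0.511) / ((4π×10⁻⁷)(3230)×1.948×10^-3)] = √(1.874×10^6) ≈ 1369.1.

N ≈ 1370 turns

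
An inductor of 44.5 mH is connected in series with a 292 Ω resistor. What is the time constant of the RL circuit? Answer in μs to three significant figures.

τ = L/R = (4.450×10^-2 H)/(292 Ω) = 1.524×10^-4 s.

τ ≈ 152 μs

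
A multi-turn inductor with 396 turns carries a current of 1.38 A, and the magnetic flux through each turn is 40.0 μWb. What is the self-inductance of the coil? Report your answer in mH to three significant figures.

Self-inductance is defined by L = NΦ_B/I (flux linkage over current).
L = (396)(4.000×10^-5 Wb)/(1.38 A) = 1.148×10^-2 H.

L ≈ 11.5 mH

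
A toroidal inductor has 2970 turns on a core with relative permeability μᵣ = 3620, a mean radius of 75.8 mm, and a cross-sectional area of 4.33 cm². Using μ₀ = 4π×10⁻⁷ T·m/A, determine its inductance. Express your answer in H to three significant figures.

For a thin toroid, L = μ₀μᵣN²A/(2πR).
L = (4π×10⁻⁷)(3620)(2970)²(4.330×10^-4) / (2π×7.580×10^-2 m) = 36.48 H.

L ≈ 36.5 H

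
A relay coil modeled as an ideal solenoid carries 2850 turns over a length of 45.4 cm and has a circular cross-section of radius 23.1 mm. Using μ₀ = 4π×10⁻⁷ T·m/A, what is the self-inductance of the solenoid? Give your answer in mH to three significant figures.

L ≈ 37.7 mH

A = πr² = π(2.310×10^-2 m)² = 1.676×10^-3 m².
For a long solenoid, L = μ₀N²A/ℓ.
L = (4π×10⁻⁷)(2850)²(1.676×10^-3)/(0.454 m) = 3.769×10^-2 H.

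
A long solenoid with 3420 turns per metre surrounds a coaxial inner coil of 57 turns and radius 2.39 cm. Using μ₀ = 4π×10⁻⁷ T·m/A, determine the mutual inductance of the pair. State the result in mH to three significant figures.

The outer solenoid produces a uniform field B₁ = μ₀n₁I₁ across the inner coil,
so the flux linkage is N₂Φ = N₂B₁A₂ = μ₀n₁N₂A₂·I₁, giving M = μ₀n₁N₂A₂.
A₂ = πr² = π(2.390×10^-2 m)² = 1.7945×10^-3 m².
M = (4π×10⁻⁷)(3420)(57)(1.7945×10^-3) = 4.396×10^-4 H.

M ≈ 0.440 mH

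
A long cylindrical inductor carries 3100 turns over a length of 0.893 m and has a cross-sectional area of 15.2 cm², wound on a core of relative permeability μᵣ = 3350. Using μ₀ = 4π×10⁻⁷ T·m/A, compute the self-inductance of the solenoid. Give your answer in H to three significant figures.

A = 15.2 cm² = 1.520×10^-3 m².
For a long solenoid, L = μ₀μᵣN²A/ℓ.
L = (4π×10⁻⁷)(3350)(3100)²(1.520×10^-3)/(0.893 m) = 68.86 H.

L ≈ 68.9 H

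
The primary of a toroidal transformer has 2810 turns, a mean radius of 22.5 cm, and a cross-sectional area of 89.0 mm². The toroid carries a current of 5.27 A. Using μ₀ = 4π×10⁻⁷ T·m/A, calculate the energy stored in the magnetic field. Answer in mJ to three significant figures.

L = μ₀N²A/(2πR) = (4π×10⁻⁷)(2810)²(8.900×10^-5)/(2π×0.225) = 6.247×10^-4 H.
U = ½LI² = ½(6.247×10^-4)(5.27)² = 8.674×10^-3 J.

U ≈ 8.67 mJ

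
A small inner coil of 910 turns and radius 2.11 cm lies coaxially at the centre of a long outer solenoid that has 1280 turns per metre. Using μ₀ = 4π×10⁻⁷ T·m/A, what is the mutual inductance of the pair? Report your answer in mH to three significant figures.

The outer solenoid produces a uniform field B₁ = μ₀n₁I₁ across the inner coil,
so the flux linkage is N₂Φ = N₂B₁A₂ = μ₀n₁N₂A₂·I₁, giving M = μ₀n₁N₂A₂.
A₂ = πr² = π(2.110×10^-2 m)² = 1.399×10^-3 m².
M = (4π×10⁻⁷)(1280)(910)(1.399×10^-3) = 2.047×10^-3 H.

M ≈ 2.05 mH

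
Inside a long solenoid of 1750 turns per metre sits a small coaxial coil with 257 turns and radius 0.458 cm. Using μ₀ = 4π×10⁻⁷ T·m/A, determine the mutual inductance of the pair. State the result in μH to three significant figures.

M ≈ 37.2 μH

The outer solenoid produces a uniform field B₁ = μ₀n₁I₁ across the inner coil,
so the flux linkage is N₂Φ = N₂B₁A₂ = μ₀n₁N₂A₂·I₁, giving M = μ₀n₁N₂A₂.
A₂ = πr² = π(4.580×10^-3 m)² = 6.590×10^-5 m².
M = (4π×10⁻⁷)(1750)(257)(6.590×10^-5) = 3.724×10^-5 H.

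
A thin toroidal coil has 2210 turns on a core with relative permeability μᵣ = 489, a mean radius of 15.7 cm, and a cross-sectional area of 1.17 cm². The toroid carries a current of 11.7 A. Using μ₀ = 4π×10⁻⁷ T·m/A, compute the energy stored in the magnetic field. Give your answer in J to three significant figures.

L = μ₀μᵣN²A/(2πR) = (4π×10⁻⁷)(489)(2210)²(1.170×10^-4)/(2π×0.157) = 0.356 H.
U = ½LI² = ½(0.356)(11.7)² = 24.36 J.

U ≈ 24.4 J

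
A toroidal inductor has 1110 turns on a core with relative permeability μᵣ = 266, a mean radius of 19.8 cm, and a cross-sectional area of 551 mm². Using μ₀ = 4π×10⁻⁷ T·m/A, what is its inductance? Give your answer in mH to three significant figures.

L ≈ 182 mH

For a thin toroid, L = μ₀μᵣN²A/(2πR).
L = (4π×10⁻⁷)(266)(1110)²(5.510×10^-4) / (2π×0.198 m) = 0.1824 H.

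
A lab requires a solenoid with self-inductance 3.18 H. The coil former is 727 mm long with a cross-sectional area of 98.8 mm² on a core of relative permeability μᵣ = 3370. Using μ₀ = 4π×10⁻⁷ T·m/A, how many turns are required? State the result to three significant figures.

A = 98.8 mm² = 9.880×10^-5 m².
From L = μ₀μᵣN²A/ℓ, N = √(Lℓ / (μ₀μᵣA)).
N = √[(3.18)(0.727) / ((4π×10⁻⁷)(3370)×9.880×10^-5)] = √(5.525×10^6) ≈ 2350.6.

N ≈ 2350 turns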